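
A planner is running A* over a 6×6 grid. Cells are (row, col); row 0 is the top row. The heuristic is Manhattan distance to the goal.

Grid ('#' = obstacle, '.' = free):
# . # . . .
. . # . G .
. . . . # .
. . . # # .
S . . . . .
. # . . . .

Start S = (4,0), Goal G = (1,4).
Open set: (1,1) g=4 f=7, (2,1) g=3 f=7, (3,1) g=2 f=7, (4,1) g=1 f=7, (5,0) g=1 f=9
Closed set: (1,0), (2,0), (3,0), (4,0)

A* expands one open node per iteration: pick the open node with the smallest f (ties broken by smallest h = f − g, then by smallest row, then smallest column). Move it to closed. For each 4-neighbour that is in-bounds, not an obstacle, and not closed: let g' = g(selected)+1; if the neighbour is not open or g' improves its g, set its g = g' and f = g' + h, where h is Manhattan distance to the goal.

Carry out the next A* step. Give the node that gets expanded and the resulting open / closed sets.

expanded=(1,1); open=[(0,1) g=5 f=9, (2,1) g=3 f=7, (3,1) g=2 f=7, (4,1) g=1 f=7, (5,0) g=1 f=9]; closed=[(1,0), (1,1), (2,0), (3,0), (4,0)]

step 1: expand (1,1) (f=7, h=3) → closed; open now [(0,1) g=5 f=9, (2,1) g=3 f=7, (3,1) g=2 f=7, (4,1) g=1 f=7, (5,0) g=1 f=9]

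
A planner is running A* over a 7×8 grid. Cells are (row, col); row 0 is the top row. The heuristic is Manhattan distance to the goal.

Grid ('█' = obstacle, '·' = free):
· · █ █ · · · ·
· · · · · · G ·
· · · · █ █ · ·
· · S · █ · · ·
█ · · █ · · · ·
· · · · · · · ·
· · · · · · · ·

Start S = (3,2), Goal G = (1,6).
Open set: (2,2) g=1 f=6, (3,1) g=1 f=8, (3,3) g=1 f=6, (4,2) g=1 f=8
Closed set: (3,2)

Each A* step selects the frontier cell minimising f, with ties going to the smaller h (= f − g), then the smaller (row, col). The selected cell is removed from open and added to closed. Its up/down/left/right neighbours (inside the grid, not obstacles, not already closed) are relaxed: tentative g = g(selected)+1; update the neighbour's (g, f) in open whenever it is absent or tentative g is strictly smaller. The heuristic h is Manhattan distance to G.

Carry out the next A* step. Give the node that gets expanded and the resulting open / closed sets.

expanded=(2,2); open=[(1,2) g=2 f=6, (2,1) g=2 f=8, (2,3) g=2 f=6, (3,1) g=1 f=8, (3,3) g=1 f=6, (4,2) g=1 f=8]; closed=[(2,2), (3,2)]

step 1: expand (2,2) (f=6, h=5) → closed; open now [(1,2) g=2 f=6, (2,1) g=2 f=8, (2,3) g=2 f=6, (3,1) g=1 f=8, (3,3) g=1 f=6, (4,2) g=1 f=8]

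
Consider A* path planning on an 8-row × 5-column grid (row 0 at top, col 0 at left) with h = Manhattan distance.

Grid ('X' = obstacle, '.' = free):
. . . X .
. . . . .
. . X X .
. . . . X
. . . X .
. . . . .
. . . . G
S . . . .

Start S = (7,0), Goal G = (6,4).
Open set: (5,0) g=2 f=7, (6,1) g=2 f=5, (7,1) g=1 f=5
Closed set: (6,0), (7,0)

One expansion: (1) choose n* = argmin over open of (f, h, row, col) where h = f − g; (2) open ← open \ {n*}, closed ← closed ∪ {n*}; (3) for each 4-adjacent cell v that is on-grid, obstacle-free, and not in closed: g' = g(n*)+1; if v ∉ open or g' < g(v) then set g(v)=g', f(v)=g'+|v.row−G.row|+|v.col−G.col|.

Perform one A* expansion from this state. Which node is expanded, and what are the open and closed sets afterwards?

expanded=(6,1); open=[(5,0) g=2 f=7, (5,1) g=3 f=7, (6,2) g=3 f=5, (7,1) g=1 f=5]; closed=[(6,0), (6,1), (7,0)]

step 1: expand (6,1) (f=5, h=3) → closed; open now [(5,0) g=2 f=7, (5,1) g=3 f=7, (6,2) g=3 f=5, (7,1) g=1 f=5]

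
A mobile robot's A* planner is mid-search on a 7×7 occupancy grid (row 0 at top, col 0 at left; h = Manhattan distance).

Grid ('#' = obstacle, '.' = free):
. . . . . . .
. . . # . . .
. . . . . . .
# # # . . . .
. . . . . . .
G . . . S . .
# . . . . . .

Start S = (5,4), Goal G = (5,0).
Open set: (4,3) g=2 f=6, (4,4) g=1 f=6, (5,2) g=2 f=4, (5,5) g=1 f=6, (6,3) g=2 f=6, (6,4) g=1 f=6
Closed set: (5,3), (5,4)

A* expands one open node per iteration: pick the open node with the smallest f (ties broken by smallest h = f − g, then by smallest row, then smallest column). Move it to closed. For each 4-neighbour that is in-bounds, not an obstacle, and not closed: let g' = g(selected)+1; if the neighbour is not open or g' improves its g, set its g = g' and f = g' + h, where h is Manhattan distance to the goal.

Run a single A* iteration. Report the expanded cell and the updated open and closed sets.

expanded=(5,2); open=[(4,2) g=3 f=6, (4,3) g=2 f=6, (4,4) g=1 f=6, (5,1) g=3 f=4, (5,5) g=1 f=6, (6,2) g=3 f=6, (6,3) g=2 f=6, (6,4) g=1 f=6]; closed=[(5,2), (5,3), (5,4)]

step 1: expand (5,2) (f=4, h=2) → closed; open now [(4,2) g=3 f=6, (4,3) g=2 f=6, (4,4) g=1 f=6, (5,1) g=3 f=4, (5,5) g=1 f=6, (6,2) g=3 f=6, (6,3) g=2 f=6, (6,4) g=1 f=6]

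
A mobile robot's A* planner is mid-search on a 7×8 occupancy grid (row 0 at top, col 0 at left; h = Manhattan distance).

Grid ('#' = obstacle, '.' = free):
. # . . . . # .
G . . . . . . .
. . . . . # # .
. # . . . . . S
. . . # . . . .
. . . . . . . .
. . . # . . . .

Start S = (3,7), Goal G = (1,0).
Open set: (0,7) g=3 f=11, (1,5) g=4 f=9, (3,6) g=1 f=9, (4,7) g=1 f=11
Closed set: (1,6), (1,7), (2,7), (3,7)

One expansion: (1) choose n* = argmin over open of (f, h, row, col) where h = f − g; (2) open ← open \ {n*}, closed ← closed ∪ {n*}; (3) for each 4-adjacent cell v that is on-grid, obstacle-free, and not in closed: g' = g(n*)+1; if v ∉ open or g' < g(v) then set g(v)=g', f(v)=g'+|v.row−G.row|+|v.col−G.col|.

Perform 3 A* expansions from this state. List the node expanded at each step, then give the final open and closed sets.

step 1: expand (1,5) (f=9, h=5) → closed; open now [(0,5) g=5 f=11, (0,7) g=3 f=11, (1,4) g=5 f=9, (3,6) g=1 f=9, (4,7) g=1 f=11]
step 2: expand (1,4) (f=9, h=4) → closed; open now [(0,4) g=6 f=11, (0,5) g=5 f=11, (0,7) g=3 f=11, (1,3) g=6 f=9, (2,4) g=6 f=11, (3,6) g=1 f=9, (4,7) g=1 f=11]
step 3: expand (1,3) (f=9, h=3) → closed; open now [(0,3) g=7 f=11, (0,4) g=6 f=11, (0,5) g=5 f=11, (0,7) g=3 f=11, (1,2) g=7 f=9, (2,3) g=7 f=11, (2,4) g=6 f=11, (3,6) g=1 f=9, (4,7) g=1 f=11]

order=[(1,5) → (1,4) → (1,3)]; open=[(0,3) g=7 f=11, (0,4) g=6 f=11, (0,5) g=5 f=11, (0,7) g=3 f=11, (1,2) g=7 f=9, (2,3) g=7 f=11, (2,4) g=6 f=11, (3,6) g=1 f=9, (4,7) g=1 f=11]; closed=[(1,3), (1,4), (1,5), (1,6), (1,7), (2,7), (3,7)]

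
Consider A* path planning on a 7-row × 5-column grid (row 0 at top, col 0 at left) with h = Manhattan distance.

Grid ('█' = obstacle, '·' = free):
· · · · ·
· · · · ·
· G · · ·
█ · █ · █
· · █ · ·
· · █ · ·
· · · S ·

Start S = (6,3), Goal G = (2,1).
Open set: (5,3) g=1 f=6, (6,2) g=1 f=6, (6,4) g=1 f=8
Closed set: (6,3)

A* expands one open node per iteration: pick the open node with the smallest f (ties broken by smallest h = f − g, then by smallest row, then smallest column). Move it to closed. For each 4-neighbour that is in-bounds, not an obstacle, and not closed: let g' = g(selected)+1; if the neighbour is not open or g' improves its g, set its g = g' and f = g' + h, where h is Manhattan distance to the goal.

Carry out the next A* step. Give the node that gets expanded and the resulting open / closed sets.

expanded=(5,3); open=[(4,3) g=2 f=6, (5,4) g=2 f=8, (6,2) g=1 f=6, (6,4) g=1 f=8]; closed=[(5,3), (6,3)]

step 1: expand (5,3) (f=6, h=5) → closed; open now [(4,3) g=2 f=6, (5,4) g=2 f=8, (6,2) g=1 f=6, (6,4) g=1 f=8]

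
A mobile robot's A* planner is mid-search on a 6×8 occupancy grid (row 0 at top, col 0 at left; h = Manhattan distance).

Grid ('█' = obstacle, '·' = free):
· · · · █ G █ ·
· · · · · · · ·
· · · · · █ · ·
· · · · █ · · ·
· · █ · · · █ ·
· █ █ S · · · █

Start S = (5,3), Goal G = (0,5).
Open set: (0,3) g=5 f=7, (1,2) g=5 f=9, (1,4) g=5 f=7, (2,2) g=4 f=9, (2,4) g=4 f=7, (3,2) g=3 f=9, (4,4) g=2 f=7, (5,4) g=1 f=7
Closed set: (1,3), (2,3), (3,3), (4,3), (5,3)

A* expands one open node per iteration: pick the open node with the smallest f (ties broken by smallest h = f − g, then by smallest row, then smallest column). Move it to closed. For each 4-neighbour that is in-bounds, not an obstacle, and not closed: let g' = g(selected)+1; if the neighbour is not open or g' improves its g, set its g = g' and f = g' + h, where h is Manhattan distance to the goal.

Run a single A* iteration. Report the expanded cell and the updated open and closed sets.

step 1: expand (0,3) (f=7, h=2) → closed; open now [(0,2) g=6 f=9, (1,2) g=5 f=9, (1,4) g=5 f=7, (2,2) g=4 f=9, (2,4) g=4 f=7, (3,2) g=3 f=9, (4,4) g=2 f=7, (5,4) g=1 f=7]

expanded=(0,3); open=[(0,2) g=6 f=9, (1,2) g=5 f=9, (1,4) g=5 f=7, (2,2) g=4 f=9, (2,4) g=4 f=7, (3,2) g=3 f=9, (4,4) g=2 f=7, (5,4) g=1 f=7]; closed=[(0,3), (1,3), (2,3), (3,3), (4,3), (5,3)]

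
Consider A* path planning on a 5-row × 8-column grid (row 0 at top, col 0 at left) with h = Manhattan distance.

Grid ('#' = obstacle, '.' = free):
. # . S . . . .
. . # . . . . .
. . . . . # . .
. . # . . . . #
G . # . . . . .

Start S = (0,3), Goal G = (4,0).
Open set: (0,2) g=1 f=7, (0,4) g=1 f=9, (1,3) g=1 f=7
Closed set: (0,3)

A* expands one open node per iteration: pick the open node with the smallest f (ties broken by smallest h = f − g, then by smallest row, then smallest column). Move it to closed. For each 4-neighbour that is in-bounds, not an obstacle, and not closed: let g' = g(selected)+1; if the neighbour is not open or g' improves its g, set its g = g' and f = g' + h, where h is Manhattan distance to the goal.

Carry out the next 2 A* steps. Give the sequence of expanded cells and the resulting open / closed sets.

order=[(0,2) → (1,3)]; open=[(0,4) g=1 f=9, (1,4) g=2 f=9, (2,3) g=2 f=7]; closed=[(0,2), (0,3), (1,3)]

step 1: expand (0,2) (f=7, h=6) → closed; open now [(0,4) g=1 f=9, (1,3) g=1 f=7]
step 2: expand (1,3) (f=7, h=6) → closed; open now [(0,4) g=1 f=9, (1,4) g=2 f=9, (2,3) g=2 f=7]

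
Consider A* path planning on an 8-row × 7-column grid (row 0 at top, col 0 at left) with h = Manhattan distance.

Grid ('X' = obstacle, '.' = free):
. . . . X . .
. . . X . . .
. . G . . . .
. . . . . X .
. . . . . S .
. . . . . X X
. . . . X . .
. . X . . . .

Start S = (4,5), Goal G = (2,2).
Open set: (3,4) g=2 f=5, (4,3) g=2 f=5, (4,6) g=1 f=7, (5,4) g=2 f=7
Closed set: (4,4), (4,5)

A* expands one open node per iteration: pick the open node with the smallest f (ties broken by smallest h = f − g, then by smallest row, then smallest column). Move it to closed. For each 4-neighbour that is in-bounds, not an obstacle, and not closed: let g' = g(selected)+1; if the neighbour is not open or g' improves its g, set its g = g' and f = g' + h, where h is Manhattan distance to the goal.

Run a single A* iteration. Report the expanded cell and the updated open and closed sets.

step 1: expand (3,4) (f=5, h=3) → closed; open now [(2,4) g=3 f=5, (3,3) g=3 f=5, (4,3) g=2 f=5, (4,6) g=1 f=7, (5,4) g=2 f=7]

expanded=(3,4); open=[(2,4) g=3 f=5, (3,3) g=3 f=5, (4,3) g=2 f=5, (4,6) g=1 f=7, (5,4) g=2 f=7]; closed=[(3,4), (4,4), (4,5)]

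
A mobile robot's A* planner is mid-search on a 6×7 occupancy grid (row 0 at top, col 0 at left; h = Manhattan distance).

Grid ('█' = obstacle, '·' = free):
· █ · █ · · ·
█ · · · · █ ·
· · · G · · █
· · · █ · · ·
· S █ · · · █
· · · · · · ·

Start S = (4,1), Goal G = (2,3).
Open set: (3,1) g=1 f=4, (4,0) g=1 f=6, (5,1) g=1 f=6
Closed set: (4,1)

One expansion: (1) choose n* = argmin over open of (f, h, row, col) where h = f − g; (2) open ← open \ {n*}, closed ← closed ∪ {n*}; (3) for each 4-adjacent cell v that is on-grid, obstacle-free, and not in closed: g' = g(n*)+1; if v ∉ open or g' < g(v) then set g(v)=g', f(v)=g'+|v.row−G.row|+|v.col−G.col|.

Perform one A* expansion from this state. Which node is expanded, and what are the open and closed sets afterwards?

expanded=(3,1); open=[(2,1) g=2 f=4, (3,0) g=2 f=6, (3,2) g=2 f=4, (4,0) g=1 f=6, (5,1) g=1 f=6]; closed=[(3,1), (4,1)]

step 1: expand (3,1) (f=4, h=3) → closed; open now [(2,1) g=2 f=4, (3,0) g=2 f=6, (3,2) g=2 f=4, (4,0) g=1 f=6, (5,1) g=1 f=6]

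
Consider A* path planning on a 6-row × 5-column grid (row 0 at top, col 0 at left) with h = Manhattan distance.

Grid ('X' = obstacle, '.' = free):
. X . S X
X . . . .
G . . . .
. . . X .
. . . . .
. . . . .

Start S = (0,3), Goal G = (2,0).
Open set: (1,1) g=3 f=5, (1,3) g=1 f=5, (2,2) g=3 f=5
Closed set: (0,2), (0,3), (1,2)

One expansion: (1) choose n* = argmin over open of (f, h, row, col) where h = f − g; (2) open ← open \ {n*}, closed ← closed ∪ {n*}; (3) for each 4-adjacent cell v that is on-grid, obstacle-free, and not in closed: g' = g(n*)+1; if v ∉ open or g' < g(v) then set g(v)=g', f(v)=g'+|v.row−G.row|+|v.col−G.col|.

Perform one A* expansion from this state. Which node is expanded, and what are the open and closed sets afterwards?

expanded=(1,1); open=[(1,3) g=1 f=5, (2,1) g=4 f=5, (2,2) g=3 f=5]; closed=[(0,2), (0,3), (1,1), (1,2)]

step 1: expand (1,1) (f=5, h=2) → closed; open now [(1,3) g=1 f=5, (2,1) g=4 f=5, (2,2) g=3 f=5]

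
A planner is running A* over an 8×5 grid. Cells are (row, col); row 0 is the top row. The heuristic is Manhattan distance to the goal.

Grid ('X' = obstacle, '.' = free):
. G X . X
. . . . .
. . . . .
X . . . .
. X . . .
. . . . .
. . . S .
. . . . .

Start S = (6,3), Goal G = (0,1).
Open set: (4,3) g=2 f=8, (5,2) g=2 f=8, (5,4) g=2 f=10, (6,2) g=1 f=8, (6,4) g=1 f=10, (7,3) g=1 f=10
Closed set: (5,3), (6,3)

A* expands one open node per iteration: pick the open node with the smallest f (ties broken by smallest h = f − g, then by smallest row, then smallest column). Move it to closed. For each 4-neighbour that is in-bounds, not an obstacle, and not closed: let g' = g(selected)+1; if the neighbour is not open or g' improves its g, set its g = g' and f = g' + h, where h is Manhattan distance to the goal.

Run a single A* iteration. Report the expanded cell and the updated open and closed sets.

step 1: expand (4,3) (f=8, h=6) → closed; open now [(3,3) g=3 f=8, (4,2) g=3 f=8, (4,4) g=3 f=10, (5,2) g=2 f=8, (5,4) g=2 f=10, (6,2) g=1 f=8, (6,4) g=1 f=10, (7,3) g=1 f=10]

expanded=(4,3); open=[(3,3) g=3 f=8, (4,2) g=3 f=8, (4,4) g=3 f=10, (5,2) g=2 f=8, (5,4) g=2 f=10, (6,2) g=1 f=8, (6,4) g=1 f=10, (7,3) g=1 f=10]; closed=[(4,3), (5,3), (6,3)]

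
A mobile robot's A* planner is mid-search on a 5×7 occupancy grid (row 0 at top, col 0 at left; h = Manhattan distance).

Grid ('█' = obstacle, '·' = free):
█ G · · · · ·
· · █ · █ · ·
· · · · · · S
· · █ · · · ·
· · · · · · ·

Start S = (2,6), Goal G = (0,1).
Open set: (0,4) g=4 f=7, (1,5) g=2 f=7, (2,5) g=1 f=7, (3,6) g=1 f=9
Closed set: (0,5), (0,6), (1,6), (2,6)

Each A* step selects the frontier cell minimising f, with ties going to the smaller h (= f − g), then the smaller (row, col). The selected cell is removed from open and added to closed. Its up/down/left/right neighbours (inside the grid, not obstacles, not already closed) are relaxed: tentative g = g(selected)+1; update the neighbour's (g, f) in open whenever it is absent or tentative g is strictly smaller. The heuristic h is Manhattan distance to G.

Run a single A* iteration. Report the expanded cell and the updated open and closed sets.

expanded=(0,4); open=[(0,3) g=5 f=7, (1,5) g=2 f=7, (2,5) g=1 f=7, (3,6) g=1 f=9]; closed=[(0,4), (0,5), (0,6), (1,6), (2,6)]

step 1: expand (0,4) (f=7, h=3) → closed; open now [(0,3) g=5 f=7, (1,5) g=2 f=7, (2,5) g=1 f=7, (3,6) g=1 f=9]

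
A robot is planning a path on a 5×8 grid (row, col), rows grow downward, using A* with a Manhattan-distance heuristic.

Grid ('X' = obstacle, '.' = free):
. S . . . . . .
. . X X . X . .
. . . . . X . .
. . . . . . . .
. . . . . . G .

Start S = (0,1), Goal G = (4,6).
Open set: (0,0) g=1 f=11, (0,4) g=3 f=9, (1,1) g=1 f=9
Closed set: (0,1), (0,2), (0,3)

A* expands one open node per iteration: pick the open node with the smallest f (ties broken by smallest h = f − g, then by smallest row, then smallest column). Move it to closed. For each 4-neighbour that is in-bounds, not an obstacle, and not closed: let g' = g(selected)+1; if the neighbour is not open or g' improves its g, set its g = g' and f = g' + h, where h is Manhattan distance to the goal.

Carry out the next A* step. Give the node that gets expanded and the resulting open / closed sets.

step 1: expand (0,4) (f=9, h=6) → closed; open now [(0,0) g=1 f=11, (0,5) g=4 f=9, (1,1) g=1 f=9, (1,4) g=4 f=9]

expanded=(0,4); open=[(0,0) g=1 f=11, (0,5) g=4 f=9, (1,1) g=1 f=9, (1,4) g=4 f=9]; closed=[(0,1), (0,2), (0,3), (0,4)]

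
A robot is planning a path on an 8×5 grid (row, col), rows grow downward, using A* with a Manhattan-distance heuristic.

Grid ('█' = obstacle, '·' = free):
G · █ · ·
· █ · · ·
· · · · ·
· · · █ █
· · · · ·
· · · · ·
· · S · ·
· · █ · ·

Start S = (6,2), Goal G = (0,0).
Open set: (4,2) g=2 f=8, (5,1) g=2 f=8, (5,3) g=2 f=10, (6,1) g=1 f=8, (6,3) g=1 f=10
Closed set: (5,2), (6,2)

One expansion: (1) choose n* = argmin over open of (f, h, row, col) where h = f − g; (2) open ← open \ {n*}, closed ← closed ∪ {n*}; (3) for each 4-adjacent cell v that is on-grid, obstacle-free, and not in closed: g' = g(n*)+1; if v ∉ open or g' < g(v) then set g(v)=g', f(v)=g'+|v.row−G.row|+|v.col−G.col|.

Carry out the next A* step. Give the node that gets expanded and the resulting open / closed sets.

step 1: expand (4,2) (f=8, h=6) → closed; open now [(3,2) g=3 f=8, (4,1) g=3 f=8, (4,3) g=3 f=10, (5,1) g=2 f=8, (5,3) g=2 f=10, (6,1) g=1 f=8, (6,3) g=1 f=10]

expanded=(4,2); open=[(3,2) g=3 f=8, (4,1) g=3 f=8, (4,3) g=3 f=10, (5,1) g=2 f=8, (5,3) g=2 f=10, (6,1) g=1 f=8, (6,3) g=1 f=10]; closed=[(4,2), (5,2), (6,2)]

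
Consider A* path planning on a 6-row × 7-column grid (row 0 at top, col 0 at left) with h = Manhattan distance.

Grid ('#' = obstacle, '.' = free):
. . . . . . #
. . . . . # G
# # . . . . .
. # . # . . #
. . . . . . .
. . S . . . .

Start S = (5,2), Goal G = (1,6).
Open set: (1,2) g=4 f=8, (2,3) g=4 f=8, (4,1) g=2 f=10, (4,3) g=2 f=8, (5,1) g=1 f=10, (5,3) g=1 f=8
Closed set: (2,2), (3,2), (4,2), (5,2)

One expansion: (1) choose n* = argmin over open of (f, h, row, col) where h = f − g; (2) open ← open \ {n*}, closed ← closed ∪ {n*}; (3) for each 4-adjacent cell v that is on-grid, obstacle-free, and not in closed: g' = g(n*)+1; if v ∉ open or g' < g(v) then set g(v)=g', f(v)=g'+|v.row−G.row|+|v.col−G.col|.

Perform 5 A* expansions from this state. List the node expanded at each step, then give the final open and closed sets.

step 1: expand (1,2) (f=8, h=4) → closed; open now [(0,2) g=5 f=10, (1,1) g=5 f=10, (1,3) g=5 f=8, (2,3) g=4 f=8, (4,1) g=2 f=10, (4,3) g=2 f=8, (5,1) g=1 f=10, (5,3) g=1 f=8]
step 2: expand (1,3) (f=8, h=3) → closed; open now [(0,2) g=5 f=10, (0,3) g=6 f=10, (1,1) g=5 f=10, (1,4) g=6 f=8, (2,3) g=4 f=8, (4,1) g=2 f=10, (4,3) g=2 f=8, (5,1) g=1 f=10, (5,3) g=1 f=8]
step 3: expand (1,4) (f=8, h=2) → closed; open now [(0,2) g=5 f=10, (0,3) g=6 f=10, (0,4) g=7 f=10, (1,1) g=5 f=10, (2,3) g=4 f=8, (2,4) g=7 f=10, (4,1) g=2 f=10, (4,3) g=2 f=8, (5,1) g=1 f=10, (5,3) g=1 f=8]
step 4: expand (2,3) (f=8, h=4) → closed; open now [(0,2) g=5 f=10, (0,3) g=6 f=10, (0,4) g=7 f=10, (1,1) g=5 f=10, (2,4) g=5 f=8, (4,1) g=2 f=10, (4,3) g=2 f=8, (5,1) g=1 f=10, (5,3) g=1 f=8]
step 5: expand (2,4) (f=8, h=3) → closed; open now [(0,2) g=5 f=10, (0,3) g=6 f=10, (0,4) g=7 f=10, (1,1) g=5 f=10, (2,5) g=6 f=8, (3,4) g=6 f=10, (4,1) g=2 f=10, (4,3) g=2 f=8, (5,1) g=1 f=10, (5,3) g=1 f=8]

order=[(1,2) → (1,3) → (1,4) → (2,3) → (2,4)]; open=[(0,2) g=5 f=10, (0,3) g=6 f=10, (0,4) g=7 f=10, (1,1) g=5 f=10, (2,5) g=6 f=8, (3,4) g=6 f=10, (4,1) g=2 f=10, (4,3) g=2 f=8, (5,1) g=1 f=10, (5,3) g=1 f=8]; closed=[(1,2), (1,3), (1,4), (2,2), (2,3), (2,4), (3,2), (4,2), (5,2)]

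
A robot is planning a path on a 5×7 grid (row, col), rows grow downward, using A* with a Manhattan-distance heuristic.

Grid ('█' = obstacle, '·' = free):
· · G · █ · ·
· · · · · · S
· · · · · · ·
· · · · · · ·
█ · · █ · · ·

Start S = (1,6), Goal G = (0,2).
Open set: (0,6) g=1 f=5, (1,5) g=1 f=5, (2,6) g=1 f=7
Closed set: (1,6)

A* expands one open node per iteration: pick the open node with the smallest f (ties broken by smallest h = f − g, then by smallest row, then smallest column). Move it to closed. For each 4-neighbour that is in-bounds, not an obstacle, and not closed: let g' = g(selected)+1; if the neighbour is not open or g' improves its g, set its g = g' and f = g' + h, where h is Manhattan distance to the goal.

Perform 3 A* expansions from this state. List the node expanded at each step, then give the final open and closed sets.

step 1: expand (0,6) (f=5, h=4) → closed; open now [(0,5) g=2 f=5, (1,5) g=1 f=5, (2,6) g=1 f=7]
step 2: expand (0,5) (f=5, h=3) → closed; open now [(1,5) g=1 f=5, (2,6) g=1 f=7]
step 3: expand (1,5) (f=5, h=4) → closed; open now [(1,4) g=2 f=5, (2,5) g=2 f=7, (2,6) g=1 f=7]

order=[(0,6) → (0,5) → (1,5)]; open=[(1,4) g=2 f=5, (2,5) g=2 f=7, (2,6) g=1 f=7]; closed=[(0,5), (0,6), (1,5), (1,6)]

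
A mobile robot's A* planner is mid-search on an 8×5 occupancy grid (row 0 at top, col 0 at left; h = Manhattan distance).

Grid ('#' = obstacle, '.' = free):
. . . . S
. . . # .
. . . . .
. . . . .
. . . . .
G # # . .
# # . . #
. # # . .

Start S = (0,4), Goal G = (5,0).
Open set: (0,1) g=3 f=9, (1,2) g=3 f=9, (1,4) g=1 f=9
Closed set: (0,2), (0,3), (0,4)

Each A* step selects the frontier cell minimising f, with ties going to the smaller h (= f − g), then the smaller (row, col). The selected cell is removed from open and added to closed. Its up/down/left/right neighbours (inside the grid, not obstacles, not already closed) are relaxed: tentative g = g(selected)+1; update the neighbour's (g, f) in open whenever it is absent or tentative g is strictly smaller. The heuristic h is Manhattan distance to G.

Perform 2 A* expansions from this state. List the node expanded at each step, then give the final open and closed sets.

order=[(0,1) → (0,0)]; open=[(1,0) g=5 f=9, (1,1) g=4 f=9, (1,2) g=3 f=9, (1,4) g=1 f=9]; closed=[(0,0), (0,1), (0,2), (0,3), (0,4)]

step 1: expand (0,1) (f=9, h=6) → closed; open now [(0,0) g=4 f=9, (1,1) g=4 f=9, (1,2) g=3 f=9, (1,4) g=1 f=9]
step 2: expand (0,0) (f=9, h=5) → closed; open now [(1,0) g=5 f=9, (1,1) g=4 f=9, (1,2) g=3 f=9, (1,4) g=1 f=9]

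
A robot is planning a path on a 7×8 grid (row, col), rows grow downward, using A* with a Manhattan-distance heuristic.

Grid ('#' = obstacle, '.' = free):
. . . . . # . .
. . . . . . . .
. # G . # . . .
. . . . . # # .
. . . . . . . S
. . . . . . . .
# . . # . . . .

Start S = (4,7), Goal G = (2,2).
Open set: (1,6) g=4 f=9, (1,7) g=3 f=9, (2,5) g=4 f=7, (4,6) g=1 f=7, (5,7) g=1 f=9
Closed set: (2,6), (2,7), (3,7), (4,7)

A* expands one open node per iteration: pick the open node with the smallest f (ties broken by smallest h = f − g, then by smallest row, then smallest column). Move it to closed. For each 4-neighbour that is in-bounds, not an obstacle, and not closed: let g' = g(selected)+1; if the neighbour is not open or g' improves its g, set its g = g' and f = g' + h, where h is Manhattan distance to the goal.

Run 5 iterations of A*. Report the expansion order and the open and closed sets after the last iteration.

step 1: expand (2,5) (f=7, h=3) → closed; open now [(1,5) g=5 f=9, (1,6) g=4 f=9, (1,7) g=3 f=9, (4,6) g=1 f=7, (5,7) g=1 f=9]
step 2: expand (4,6) (f=7, h=6) → closed; open now [(1,5) g=5 f=9, (1,6) g=4 f=9, (1,7) g=3 f=9, (4,5) g=2 f=7, (5,6) g=2 f=9, (5,7) g=1 f=9]
step 3: expand (4,5) (f=7, h=5) → closed; open now [(1,5) g=5 f=9, (1,6) g=4 f=9, (1,7) g=3 f=9, (4,4) g=3 f=7, (5,5) g=3 f=9, (5,6) g=2 f=9, (5,7) g=1 f=9]
step 4: expand (4,4) (f=7, h=4) → closed; open now [(1,5) g=5 f=9, (1,6) g=4 f=9, (1,7) g=3 f=9, (3,4) g=4 f=7, (4,3) g=4 f=7, (5,4) g=4 f=9, (5,5) g=3 f=9, (5,6) g=2 f=9, (5,7) g=1 f=9]
step 5: expand (3,4) (f=7, h=3) → closed; open now [(1,5) g=5 f=9, (1,6) g=4 f=9, (1,7) g=3 f=9, (3,3) g=5 f=7, (4,3) g=4 f=7, (5,4) g=4 f=9, (5,5) g=3 f=9, (5,6) g=2 f=9, (5,7) g=1 f=9]

order=[(2,5) → (4,6) → (4,5) → (4,4) → (3,4)]; open=[(1,5) g=5 f=9, (1,6) g=4 f=9, (1,7) g=3 f=9, (3,3) g=5 f=7, (4,3) g=4 f=7, (5,4) g=4 f=9, (5,5) g=3 f=9, (5,6) g=2 f=9, (5,7) g=1 f=9]; closed=[(2,5), (2,6), (2,7), (3,4), (3,7), (4,4), (4,5), (4,6), (4,7)]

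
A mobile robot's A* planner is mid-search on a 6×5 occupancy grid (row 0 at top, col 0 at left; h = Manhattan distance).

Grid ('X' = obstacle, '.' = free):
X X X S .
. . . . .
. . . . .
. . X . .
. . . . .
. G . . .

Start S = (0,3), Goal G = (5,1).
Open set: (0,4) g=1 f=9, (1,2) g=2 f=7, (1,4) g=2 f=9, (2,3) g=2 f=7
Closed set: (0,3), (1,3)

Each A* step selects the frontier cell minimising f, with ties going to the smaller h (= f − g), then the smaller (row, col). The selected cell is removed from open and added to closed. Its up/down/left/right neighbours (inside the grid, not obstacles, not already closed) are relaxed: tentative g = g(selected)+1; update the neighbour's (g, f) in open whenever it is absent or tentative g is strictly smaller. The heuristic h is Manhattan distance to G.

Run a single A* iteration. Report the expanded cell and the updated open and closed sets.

step 1: expand (1,2) (f=7, h=5) → closed; open now [(0,4) g=1 f=9, (1,1) g=3 f=7, (1,4) g=2 f=9, (2,2) g=3 f=7, (2,3) g=2 f=7]

expanded=(1,2); open=[(0,4) g=1 f=9, (1,1) g=3 f=7, (1,4) g=2 f=9, (2,2) g=3 f=7, (2,3) g=2 f=7]; closed=[(0,3), (1,2), (1,3)]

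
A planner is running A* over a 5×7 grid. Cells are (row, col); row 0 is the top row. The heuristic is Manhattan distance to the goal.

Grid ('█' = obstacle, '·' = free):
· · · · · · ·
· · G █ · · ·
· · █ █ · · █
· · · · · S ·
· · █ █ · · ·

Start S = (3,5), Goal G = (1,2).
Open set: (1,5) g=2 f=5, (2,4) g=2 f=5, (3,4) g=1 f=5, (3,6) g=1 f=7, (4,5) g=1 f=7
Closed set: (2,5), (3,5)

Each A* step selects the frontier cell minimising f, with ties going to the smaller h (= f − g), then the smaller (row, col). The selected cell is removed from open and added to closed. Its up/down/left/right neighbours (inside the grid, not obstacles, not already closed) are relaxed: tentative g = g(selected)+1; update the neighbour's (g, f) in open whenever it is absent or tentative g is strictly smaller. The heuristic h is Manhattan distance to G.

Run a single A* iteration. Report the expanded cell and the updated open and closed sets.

step 1: expand (1,5) (f=5, h=3) → closed; open now [(0,5) g=3 f=7, (1,4) g=3 f=5, (1,6) g=3 f=7, (2,4) g=2 f=5, (3,4) g=1 f=5, (3,6) g=1 f=7, (4,5) g=1 f=7]

expanded=(1,5); open=[(0,5) g=3 f=7, (1,4) g=3 f=5, (1,6) g=3 f=7, (2,4) g=2 f=5, (3,4) g=1 f=5, (3,6) g=1 f=7, (4,5) g=1 f=7]; closed=[(1,5), (2,5), (3,5)]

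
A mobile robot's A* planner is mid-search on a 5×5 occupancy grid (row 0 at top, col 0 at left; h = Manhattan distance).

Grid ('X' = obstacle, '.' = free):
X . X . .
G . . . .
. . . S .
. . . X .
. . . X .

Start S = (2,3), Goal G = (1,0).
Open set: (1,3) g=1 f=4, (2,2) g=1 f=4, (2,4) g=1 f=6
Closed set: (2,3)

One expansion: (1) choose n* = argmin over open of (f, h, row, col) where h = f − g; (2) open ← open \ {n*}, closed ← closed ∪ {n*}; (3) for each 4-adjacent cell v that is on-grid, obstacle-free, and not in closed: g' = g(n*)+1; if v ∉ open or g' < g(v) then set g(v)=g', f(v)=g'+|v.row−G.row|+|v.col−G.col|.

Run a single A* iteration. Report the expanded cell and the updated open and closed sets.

expanded=(1,3); open=[(0,3) g=2 f=6, (1,2) g=2 f=4, (1,4) g=2 f=6, (2,2) g=1 f=4, (2,4) g=1 f=6]; closed=[(1,3), (2,3)]

step 1: expand (1,3) (f=4, h=3) → closed; open now [(0,3) g=2 f=6, (1,2) g=2 f=4, (1,4) g=2 f=6, (2,2) g=1 f=4, (2,4) g=1 f=6]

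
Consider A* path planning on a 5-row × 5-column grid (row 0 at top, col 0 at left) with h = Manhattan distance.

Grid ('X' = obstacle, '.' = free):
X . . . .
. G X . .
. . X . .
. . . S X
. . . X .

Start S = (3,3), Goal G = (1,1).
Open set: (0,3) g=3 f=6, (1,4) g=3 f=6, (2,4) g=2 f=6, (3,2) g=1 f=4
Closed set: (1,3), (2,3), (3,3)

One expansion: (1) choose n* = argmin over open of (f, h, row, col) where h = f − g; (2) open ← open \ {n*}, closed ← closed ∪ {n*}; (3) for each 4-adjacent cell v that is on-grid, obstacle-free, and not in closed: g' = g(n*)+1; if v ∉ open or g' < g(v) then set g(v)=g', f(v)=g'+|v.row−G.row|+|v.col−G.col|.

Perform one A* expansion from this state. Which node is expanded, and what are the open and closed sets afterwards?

step 1: expand (3,2) (f=4, h=3) → closed; open now [(0,3) g=3 f=6, (1,4) g=3 f=6, (2,4) g=2 f=6, (3,1) g=2 f=4, (4,2) g=2 f=6]

expanded=(3,2); open=[(0,3) g=3 f=6, (1,4) g=3 f=6, (2,4) g=2 f=6, (3,1) g=2 f=4, (4,2) g=2 f=6]; closed=[(1,3), (2,3), (3,2), (3,3)]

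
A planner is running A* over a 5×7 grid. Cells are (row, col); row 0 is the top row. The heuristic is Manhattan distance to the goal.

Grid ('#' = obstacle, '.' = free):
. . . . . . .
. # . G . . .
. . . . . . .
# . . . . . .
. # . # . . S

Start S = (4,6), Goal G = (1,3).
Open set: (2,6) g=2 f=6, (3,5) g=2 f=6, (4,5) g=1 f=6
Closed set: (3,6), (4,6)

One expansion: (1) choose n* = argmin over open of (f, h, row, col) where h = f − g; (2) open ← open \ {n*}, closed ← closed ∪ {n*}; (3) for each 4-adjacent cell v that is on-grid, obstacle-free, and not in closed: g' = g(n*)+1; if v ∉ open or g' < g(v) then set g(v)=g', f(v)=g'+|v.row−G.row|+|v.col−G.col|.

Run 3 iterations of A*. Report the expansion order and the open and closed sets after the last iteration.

order=[(2,6) → (1,6) → (1,5)]; open=[(0,5) g=5 f=8, (0,6) g=4 f=8, (1,4) g=5 f=6, (2,5) g=3 f=6, (3,5) g=2 f=6, (4,5) g=1 f=6]; closed=[(1,5), (1,6), (2,6), (3,6), (4,6)]

step 1: expand (2,6) (f=6, h=4) → closed; open now [(1,6) g=3 f=6, (2,5) g=3 f=6, (3,5) g=2 f=6, (4,5) g=1 f=6]
step 2: expand (1,6) (f=6, h=3) → closed; open now [(0,6) g=4 f=8, (1,5) g=4 f=6, (2,5) g=3 f=6, (3,5) g=2 f=6, (4,5) g=1 f=6]
step 3: expand (1,5) (f=6, h=2) → closed; open now [(0,5) g=5 f=8, (0,6) g=4 f=8, (1,4) g=5 f=6, (2,5) g=3 f=6, (3,5) g=2 f=6, (4,5) g=1 f=6]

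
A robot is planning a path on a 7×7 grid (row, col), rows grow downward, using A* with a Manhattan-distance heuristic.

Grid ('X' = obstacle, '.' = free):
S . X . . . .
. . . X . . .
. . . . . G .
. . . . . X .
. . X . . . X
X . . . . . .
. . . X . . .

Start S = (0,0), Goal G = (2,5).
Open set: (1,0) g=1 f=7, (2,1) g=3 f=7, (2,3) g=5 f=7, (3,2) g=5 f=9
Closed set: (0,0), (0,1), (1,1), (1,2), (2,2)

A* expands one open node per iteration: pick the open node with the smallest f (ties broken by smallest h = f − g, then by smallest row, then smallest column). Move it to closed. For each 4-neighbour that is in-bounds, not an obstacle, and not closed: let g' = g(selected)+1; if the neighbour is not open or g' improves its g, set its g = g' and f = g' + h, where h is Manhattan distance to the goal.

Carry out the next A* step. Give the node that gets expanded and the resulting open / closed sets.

expanded=(2,3); open=[(1,0) g=1 f=7, (2,1) g=3 f=7, (2,4) g=6 f=7, (3,2) g=5 f=9, (3,3) g=6 f=9]; closed=[(0,0), (0,1), (1,1), (1,2), (2,2), (2,3)]

step 1: expand (2,3) (f=7, h=2) → closed; open now [(1,0) g=1 f=7, (2,1) g=3 f=7, (2,4) g=6 f=7, (3,2) g=5 f=9, (3,3) g=6 f=9]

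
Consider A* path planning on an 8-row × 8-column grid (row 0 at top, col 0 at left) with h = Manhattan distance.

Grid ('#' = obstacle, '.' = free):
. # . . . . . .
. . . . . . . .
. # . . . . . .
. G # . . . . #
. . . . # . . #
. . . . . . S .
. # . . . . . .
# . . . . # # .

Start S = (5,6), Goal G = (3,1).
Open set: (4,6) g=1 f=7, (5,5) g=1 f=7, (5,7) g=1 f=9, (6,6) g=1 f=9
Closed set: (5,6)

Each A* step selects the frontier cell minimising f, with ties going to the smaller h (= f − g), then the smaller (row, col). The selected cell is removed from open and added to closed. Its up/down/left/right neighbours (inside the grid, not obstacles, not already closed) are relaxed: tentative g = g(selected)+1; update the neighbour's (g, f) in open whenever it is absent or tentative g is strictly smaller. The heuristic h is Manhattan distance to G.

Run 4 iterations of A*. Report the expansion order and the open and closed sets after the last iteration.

step 1: expand (4,6) (f=7, h=6) → closed; open now [(3,6) g=2 f=7, (4,5) g=2 f=7, (5,5) g=1 f=7, (5,7) g=1 f=9, (6,6) g=1 f=9]
step 2: expand (3,6) (f=7, h=5) → closed; open now [(2,6) g=3 f=9, (3,5) g=3 f=7, (4,5) g=2 f=7, (5,5) g=1 f=7, (5,7) g=1 f=9, (6,6) g=1 f=9]
step 3: expand (3,5) (f=7, h=4) → closed; open now [(2,5) g=4 f=9, (2,6) g=3 f=9, (3,4) g=4 f=7, (4,5) g=2 f=7, (5,5) g=1 f=7, (5,7) g=1 f=9, (6,6) g=1 f=9]
step 4: expand (3,4) (f=7, h=3) → closed; open now [(2,4) g=5 f=9, (2,5) g=4 f=9, (2,6) g=3 f=9, (3,3) g=5 f=7, (4,5) g=2 f=7, (5,5) g=1 f=7, (5,7) g=1 f=9, (6,6) g=1 f=9]

order=[(4,6) → (3,6) → (3,5) → (3,4)]; open=[(2,4) g=5 f=9, (2,5) g=4 f=9, (2,6) g=3 f=9, (3,3) g=5 f=7, (4,5) g=2 f=7, (5,5) g=1 f=7, (5,7) g=1 f=9, (6,6) g=1 f=9]; closed=[(3,4), (3,5), (3,6), (4,6), (5,6)]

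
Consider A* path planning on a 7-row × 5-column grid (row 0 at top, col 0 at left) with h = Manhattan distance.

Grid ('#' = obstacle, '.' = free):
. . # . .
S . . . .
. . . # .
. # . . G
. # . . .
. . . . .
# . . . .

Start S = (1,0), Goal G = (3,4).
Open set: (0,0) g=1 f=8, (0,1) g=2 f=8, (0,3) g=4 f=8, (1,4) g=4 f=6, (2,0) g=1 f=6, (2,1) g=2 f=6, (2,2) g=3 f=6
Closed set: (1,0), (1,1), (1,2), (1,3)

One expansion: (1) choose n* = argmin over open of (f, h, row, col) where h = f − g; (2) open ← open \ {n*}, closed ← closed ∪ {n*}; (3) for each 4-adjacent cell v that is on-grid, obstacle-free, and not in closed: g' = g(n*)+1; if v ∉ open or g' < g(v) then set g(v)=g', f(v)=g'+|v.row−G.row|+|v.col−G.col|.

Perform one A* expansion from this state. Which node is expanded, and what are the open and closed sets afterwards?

step 1: expand (1,4) (f=6, h=2) → closed; open now [(0,0) g=1 f=8, (0,1) g=2 f=8, (0,3) g=4 f=8, (0,4) g=5 f=8, (2,0) g=1 f=6, (2,1) g=2 f=6, (2,2) g=3 f=6, (2,4) g=5 f=6]

expanded=(1,4); open=[(0,0) g=1 f=8, (0,1) g=2 f=8, (0,3) g=4 f=8, (0,4) g=5 f=8, (2,0) g=1 f=6, (2,1) g=2 f=6, (2,2) g=3 f=6, (2,4) g=5 f=6]; closed=[(1,0), (1,1), (1,2), (1,3), (1,4)]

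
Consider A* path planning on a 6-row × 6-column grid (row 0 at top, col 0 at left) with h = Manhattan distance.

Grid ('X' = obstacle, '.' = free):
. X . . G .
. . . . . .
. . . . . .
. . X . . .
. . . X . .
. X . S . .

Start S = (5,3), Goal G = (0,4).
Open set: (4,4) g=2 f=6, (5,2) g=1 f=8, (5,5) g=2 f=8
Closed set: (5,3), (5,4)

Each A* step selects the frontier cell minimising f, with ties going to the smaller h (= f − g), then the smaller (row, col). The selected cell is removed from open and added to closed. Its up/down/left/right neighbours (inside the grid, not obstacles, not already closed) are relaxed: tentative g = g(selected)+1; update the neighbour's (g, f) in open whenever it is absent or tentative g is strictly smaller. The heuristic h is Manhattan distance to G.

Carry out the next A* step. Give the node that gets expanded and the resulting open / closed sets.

expanded=(4,4); open=[(3,4) g=3 f=6, (4,5) g=3 f=8, (5,2) g=1 f=8, (5,5) g=2 f=8]; closed=[(4,4), (5,3), (5,4)]

step 1: expand (4,4) (f=6, h=4) → closed; open now [(3,4) g=3 f=6, (4,5) g=3 f=8, (5,2) g=1 f=8, (5,5) g=2 f=8]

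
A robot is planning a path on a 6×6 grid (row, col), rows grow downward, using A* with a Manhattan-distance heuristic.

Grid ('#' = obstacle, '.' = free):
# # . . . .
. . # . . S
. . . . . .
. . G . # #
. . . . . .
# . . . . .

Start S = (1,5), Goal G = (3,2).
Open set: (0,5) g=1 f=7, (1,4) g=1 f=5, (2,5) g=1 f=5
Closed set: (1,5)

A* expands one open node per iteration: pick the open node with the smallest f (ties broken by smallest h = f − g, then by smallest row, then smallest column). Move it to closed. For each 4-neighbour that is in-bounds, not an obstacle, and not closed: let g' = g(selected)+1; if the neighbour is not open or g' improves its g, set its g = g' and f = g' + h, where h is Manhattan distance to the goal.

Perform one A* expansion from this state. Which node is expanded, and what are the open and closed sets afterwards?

step 1: expand (1,4) (f=5, h=4) → closed; open now [(0,4) g=2 f=7, (0,5) g=1 f=7, (1,3) g=2 f=5, (2,4) g=2 f=5, (2,5) g=1 f=5]

expanded=(1,4); open=[(0,4) g=2 f=7, (0,5) g=1 f=7, (1,3) g=2 f=5, (2,4) g=2 f=5, (2,5) g=1 f=5]; closed=[(1,4), (1,5)]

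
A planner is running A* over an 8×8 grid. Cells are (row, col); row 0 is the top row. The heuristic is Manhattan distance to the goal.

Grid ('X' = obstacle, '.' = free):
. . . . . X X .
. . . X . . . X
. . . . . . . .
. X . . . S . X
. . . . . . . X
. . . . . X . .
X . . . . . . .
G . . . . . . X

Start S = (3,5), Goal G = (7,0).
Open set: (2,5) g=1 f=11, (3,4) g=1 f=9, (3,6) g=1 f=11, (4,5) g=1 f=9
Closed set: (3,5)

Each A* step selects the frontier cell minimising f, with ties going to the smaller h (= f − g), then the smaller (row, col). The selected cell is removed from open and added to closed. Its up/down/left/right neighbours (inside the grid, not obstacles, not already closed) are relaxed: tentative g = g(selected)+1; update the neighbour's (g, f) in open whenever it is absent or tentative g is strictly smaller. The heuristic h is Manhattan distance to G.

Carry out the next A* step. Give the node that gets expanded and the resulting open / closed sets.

expanded=(3,4); open=[(2,4) g=2 f=11, (2,5) g=1 f=11, (3,3) g=2 f=9, (3,6) g=1 f=11, (4,4) g=2 f=9, (4,5) g=1 f=9]; closed=[(3,4), (3,5)]

step 1: expand (3,4) (f=9, h=8) → closed; open now [(2,4) g=2 f=11, (2,5) g=1 f=11, (3,3) g=2 f=9, (3,6) g=1 f=11, (4,4) g=2 f=9, (4,5) g=1 f=9]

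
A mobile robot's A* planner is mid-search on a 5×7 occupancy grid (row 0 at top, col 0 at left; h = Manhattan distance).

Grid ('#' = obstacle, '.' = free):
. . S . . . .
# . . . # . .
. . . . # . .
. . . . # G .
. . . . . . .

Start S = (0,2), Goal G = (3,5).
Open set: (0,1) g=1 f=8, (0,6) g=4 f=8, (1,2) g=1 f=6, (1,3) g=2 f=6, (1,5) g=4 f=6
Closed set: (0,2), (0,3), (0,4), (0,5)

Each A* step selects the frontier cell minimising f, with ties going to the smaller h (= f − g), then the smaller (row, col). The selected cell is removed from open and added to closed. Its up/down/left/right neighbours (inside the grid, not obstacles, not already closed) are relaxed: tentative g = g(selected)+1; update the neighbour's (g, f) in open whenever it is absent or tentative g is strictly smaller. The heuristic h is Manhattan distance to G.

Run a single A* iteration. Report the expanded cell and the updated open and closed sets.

step 1: expand (1,5) (f=6, h=2) → closed; open now [(0,1) g=1 f=8, (0,6) g=4 f=8, (1,2) g=1 f=6, (1,3) g=2 f=6, (1,6) g=5 f=8, (2,5) g=5 f=6]

expanded=(1,5); open=[(0,1) g=1 f=8, (0,6) g=4 f=8, (1,2) g=1 f=6, (1,3) g=2 f=6, (1,6) g=5 f=8, (2,5) g=5 f=6]; closed=[(0,2), (0,3), (0,4), (0,5), (1,5)]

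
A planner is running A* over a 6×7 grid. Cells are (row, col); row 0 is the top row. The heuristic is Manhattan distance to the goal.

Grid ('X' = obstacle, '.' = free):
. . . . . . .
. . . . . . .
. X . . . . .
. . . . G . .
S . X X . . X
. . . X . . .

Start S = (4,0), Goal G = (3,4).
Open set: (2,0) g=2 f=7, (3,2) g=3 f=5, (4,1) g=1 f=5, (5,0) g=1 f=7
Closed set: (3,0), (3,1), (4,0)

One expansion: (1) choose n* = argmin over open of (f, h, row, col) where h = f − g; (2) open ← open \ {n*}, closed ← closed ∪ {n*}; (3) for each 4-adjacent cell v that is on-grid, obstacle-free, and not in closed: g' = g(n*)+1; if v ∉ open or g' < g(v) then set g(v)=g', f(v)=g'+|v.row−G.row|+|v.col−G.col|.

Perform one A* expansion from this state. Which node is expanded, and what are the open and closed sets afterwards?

step 1: expand (3,2) (f=5, h=2) → closed; open now [(2,0) g=2 f=7, (2,2) g=4 f=7, (3,3) g=4 f=5, (4,1) g=1 f=5, (5,0) g=1 f=7]

expanded=(3,2); open=[(2,0) g=2 f=7, (2,2) g=4 f=7, (3,3) g=4 f=5, (4,1) g=1 f=5, (5,0) g=1 f=7]; closed=[(3,0), (3,1), (3,2), (4,0)]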